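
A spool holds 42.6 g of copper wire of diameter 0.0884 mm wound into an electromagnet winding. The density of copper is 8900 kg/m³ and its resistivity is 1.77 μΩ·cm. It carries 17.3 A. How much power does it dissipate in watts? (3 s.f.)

6.73×10^5 W

ρ = 1.77 μΩ·cm = 1.77×10^-8 Ω·m
A = π(d/2)² = π(4.4200e-05 m)² = 6.1375e-09 m²
L = m/(density·A) = 0.0426/(8900×6.1375e-09) = 779.9 m
R = ρL/A = (1.77×10^-8)(779.9)/(6.1375e-09) = 2249 Ω
P = I²R = (17.3)² × 2249 = 6.73×10^5 W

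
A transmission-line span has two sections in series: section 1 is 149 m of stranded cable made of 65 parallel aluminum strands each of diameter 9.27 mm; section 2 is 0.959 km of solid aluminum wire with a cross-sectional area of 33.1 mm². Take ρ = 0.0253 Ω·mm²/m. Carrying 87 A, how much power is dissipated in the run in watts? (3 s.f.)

5550 W

ρ = 0.0253 Ω·mm²/m = 2.53×10^-8 Ω·m
Section 1: A_strand = π(4.6350e-03)² = 6.749e-05 m²; R₁ = ρL/(N·A_s) = (2.53×10^-8)(149)/(65×6.749e-05) = 8.593×10^-4 Ω
Section 2: A = 33.1 mm² = 3.310e-05 m²
R₂ = (2.53×10^-8)(959)/(3.310e-05) = 0.733 Ω
R = R₁ + R₂ = 0.7339 Ω
P = I²R = (87)² × 0.7339 = 5550 W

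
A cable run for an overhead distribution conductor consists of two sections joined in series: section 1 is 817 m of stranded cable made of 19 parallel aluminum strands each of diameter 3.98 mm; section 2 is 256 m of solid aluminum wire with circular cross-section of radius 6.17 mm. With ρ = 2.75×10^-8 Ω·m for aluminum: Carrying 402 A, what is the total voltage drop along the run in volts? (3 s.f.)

Section 1: A_strand = π(1.9900e-03)² = 1.244e-05 m²; R₁ = ρL/(N·A_s) = (2.75×10^-8)(817)/(19×1.244e-05) = 0.09505 Ω
Section 2: A = πr² = π(6.1700e-03 m)² = 1.196e-04 m²
R₂ = (2.75×10^-8)(256)/(1.196e-04) = 0.05886 Ω
R = R₁ + R₂ = 0.1539 Ω
V = IR = 402 × 0.1539 = 61.9 V

61.9 V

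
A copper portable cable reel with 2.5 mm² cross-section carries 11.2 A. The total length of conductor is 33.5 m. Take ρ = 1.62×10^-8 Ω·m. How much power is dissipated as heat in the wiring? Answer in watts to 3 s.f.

A = 2.5 mm² = 2.500e-06 m²
R = ρL/A = (1.62×10^-8)(33.5)/(2.500e-06) = 0.2171 Ω
P = I²R = (11.2)² × 0.2171 = 27.2 W

27.2 W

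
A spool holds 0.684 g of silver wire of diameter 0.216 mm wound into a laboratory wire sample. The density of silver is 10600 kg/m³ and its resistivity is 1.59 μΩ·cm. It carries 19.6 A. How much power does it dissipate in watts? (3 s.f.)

294 W

ρ = 1.59 μΩ·cm = 1.59×10^-8 Ω·m
A = π(d/2)² = π(1.0800e-04 m)² = 3.6644e-08 m²
L = m/(density·A) = 6.840×10^-4/(10600×3.6644e-08) = 1.761 m
R = ρL/A = (1.59×10^-8)(1.761)/(3.6644e-08) = 0.7641 Ω
P = I²R = (19.6)² × 0.7641 = 294 W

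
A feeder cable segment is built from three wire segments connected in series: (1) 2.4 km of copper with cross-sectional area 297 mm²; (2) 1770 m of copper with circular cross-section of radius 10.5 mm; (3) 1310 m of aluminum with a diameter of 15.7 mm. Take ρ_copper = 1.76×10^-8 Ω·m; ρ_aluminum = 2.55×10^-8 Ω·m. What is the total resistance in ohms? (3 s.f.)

Seg 1: A = 297 mm² = 2.970e-04 m²
R_1 = (1.76×10^-8)(2400)/(2.970e-04) = 0.1422 Ω
Seg 2: A = πr² = π(1.0500e-02 m)² = 3.464e-04 m²
R_2 = (1.76×10^-8)(1770)/(3.464e-04) = 0.08994 Ω
Seg 3: A = π(d/2)² = π(7.8500e-03 m)² = 1.936e-04 m²
R_3 = (2.55×10^-8)(1310)/(1.936e-04) = 0.1726 Ω
R_total = R_1 + R_2 + R_3 = 0.405 Ω

0.405 Ω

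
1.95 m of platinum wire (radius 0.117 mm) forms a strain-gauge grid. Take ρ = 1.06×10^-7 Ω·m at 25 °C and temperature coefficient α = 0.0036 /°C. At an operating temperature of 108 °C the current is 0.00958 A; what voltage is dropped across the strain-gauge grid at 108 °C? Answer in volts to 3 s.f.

A = πr² = π(1.1700e-04 m)² = 4.301e-08 m²
R₍25₎ = ρL/A = (1.06×10^-7)(1.95)/(4.301e-08) = 4.806 Ω
R₍108₎ = R₍25₎(1 + αΔT) = 4.806 × (1 + 0.0036×83) = 6.243 Ω
V = IR = 0.00958 × 6.243 = 0.0598 V

0.0598 V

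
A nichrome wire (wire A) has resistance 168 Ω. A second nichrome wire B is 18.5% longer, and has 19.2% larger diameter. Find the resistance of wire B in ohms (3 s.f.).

R ∝ L/d², so R_B/R_A = (1 + 18.5/100) × (1 + 19.2/100)⁻²
= 1.185 × 0.7038 = 0.834
R_B = 0.834 × 168 = 140 Ω

140 Ω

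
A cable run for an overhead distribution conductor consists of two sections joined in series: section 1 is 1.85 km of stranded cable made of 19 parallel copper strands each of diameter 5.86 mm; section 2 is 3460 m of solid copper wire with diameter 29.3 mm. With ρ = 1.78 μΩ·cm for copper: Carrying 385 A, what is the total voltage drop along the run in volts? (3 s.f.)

ρ = 1.78 μΩ·cm = 1.78×10^-8 Ω·m
Section 1: A_strand = π(2.9300e-03)² = 2.697e-05 m²; R₁ = ρL/(N·A_s) = (1.78×10^-8)(1850)/(19×2.697e-05) = 0.06426 Ω
Section 2: A = π(d/2)² = π(1.4650e-02 m)² = 6.743e-04 m²
R₂ = (1.78×10^-8)(3460)/(6.743e-04) = 0.09134 Ω
R = R₁ + R₂ = 0.1556 Ω
V = IR = 385 × 0.1556 = 59.9 V

59.9 V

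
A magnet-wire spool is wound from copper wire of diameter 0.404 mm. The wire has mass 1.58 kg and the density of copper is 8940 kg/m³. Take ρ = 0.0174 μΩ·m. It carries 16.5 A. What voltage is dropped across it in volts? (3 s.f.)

3090 V

ρ = 0.0174 μΩ·m = 1.74×10^-8 Ω·m
A = π(d/2)² = π(2.0200e-04 m)² = 1.2819e-07 m²
L = m/(density·A) = 1.58/(8940×1.2819e-07) = 1379 m
R = ρL/A = (1.74×10^-8)(1379)/(1.2819e-07) = 187.1 Ω
V = IR = 16.5 × 187.1 = 3090 V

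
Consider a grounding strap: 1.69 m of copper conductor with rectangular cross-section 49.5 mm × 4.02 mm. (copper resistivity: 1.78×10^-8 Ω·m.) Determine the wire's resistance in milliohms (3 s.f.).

A = 49.5 × 4.02 mm² = 199 mm² = 1.990e-04 m²
R = ρL/A = (1.78×10^-8)(1.69 m)/(1.990e-04 m²) = 0.151 mΩ

0.151 mΩ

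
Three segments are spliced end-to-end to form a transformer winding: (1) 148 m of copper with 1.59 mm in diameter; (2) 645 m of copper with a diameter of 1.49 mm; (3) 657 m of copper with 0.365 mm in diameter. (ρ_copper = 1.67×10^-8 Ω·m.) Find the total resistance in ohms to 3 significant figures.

Seg 1: A = π(d/2)² = π(7.9500e-04 m)² = 1.986e-06 m²
R_1 = (1.67×10^-8)(148)/(1.986e-06) = 1.245 Ω
Seg 2: A = π(d/2)² = π(7.4500e-04 m)² = 1.744e-06 m²
R_2 = (1.67×10^-8)(645)/(1.744e-06) = 6.178 Ω
Seg 3: A = π(d/2)² = π(1.8250e-04 m)² = 1.046e-07 m²
R_3 = (1.67×10^-8)(657)/(1.046e-07) = 104.9 Ω
R_total = R_1 + R_2 + R_3 = 112 Ω

112 Ω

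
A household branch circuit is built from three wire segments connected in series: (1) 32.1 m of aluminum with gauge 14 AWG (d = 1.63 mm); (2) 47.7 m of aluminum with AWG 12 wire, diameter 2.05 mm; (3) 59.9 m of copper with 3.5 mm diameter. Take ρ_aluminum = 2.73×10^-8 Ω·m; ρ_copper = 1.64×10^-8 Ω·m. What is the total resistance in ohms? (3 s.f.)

0.917 Ω

Seg 1: A = π(1.63/2 mm)² = π(8.1500e-04 m)² = 2.087e-06 m²
R_1 = (2.73×10^-8)(32.1)/(2.087e-06) = 0.42 Ω
Seg 2: A = π(2.05/2 mm)² = π(1.0250e-03 m)² = 3.301e-06 m²
R_2 = (2.73×10^-8)(47.7)/(3.301e-06) = 0.3945 Ω
Seg 3: A = π(d/2)² = π(1.7500e-03 m)² = 9.621e-06 m²
R_3 = (1.64×10^-8)(59.9)/(9.621e-06) = 0.1021 Ω
R_total = R_1 + R_2 + R_3 = 0.917 Ω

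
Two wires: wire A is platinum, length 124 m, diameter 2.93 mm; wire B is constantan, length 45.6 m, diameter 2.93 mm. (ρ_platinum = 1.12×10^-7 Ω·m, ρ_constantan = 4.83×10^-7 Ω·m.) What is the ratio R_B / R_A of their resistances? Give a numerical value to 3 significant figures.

1.59

R ∝ ρL/d², so R_B/R_A = (ρ_B/ρ_A) × (L_B/L_A)
= (4.83×10^-7/1.12×10^-7) × (45.6/124) = 1.59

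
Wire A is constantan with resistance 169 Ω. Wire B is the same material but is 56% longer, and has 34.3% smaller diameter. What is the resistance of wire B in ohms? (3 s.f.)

R ∝ L/d², so R_B/R_A = (1 + 56/100) × (1 − 34.3/100)⁻²
= 1.56 × 2.317 = 3.614
R_B = 3.614 × 169 = 611 Ω

611 Ω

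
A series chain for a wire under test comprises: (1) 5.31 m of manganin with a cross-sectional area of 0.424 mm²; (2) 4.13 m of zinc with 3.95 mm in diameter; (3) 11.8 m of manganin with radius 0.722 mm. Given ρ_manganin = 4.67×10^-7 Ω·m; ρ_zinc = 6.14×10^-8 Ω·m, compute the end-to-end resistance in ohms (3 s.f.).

9.23 Ω

Seg 1: A = 0.424 mm² = 4.240e-07 m²
R_1 = (4.67×10^-7)(5.31)/(4.240e-07) = 5.849 Ω
Seg 2: A = π(d/2)² = π(1.9750e-03 m)² = 1.225e-05 m²
R_2 = (6.14×10^-8)(4.13)/(1.225e-05) = 0.02069 Ω
Seg 3: A = πr² = π(7.2200e-04 m)² = 1.638e-06 m²
R_3 = (4.67×10^-7)(11.8)/(1.638e-06) = 3.365 Ω
R_total = R_1 + R_2 + R_3 = 9.23 Ω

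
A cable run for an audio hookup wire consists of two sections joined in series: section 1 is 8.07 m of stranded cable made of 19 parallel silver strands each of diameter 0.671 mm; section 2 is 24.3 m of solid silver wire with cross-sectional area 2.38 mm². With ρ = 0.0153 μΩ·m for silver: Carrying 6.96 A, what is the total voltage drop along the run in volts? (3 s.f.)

ρ = 0.0153 μΩ·m = 1.53×10^-8 Ω·m
Section 1: A_strand = π(3.3550e-04)² = 3.536e-07 m²; R₁ = ρL/(N·A_s) = (1.53×10^-8)(8.07)/(19×3.536e-07) = 0.01838 Ω
Section 2: A = 2.38 mm² = 2.380e-06 m²
R₂ = (1.53×10^-8)(24.3)/(2.380e-06) = 0.1562 Ω
R = R₁ + R₂ = 0.1746 Ω
V = IR = 6.96 × 0.1746 = 1.22 V

1.22 V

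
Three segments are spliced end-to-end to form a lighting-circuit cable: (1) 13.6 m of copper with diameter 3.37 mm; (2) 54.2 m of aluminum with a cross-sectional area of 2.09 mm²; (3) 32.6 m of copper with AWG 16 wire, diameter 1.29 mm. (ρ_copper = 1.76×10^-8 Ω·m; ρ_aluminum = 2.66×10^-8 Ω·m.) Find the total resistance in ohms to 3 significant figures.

Seg 1: A = π(d/2)² = π(1.6850e-03 m)² = 8.920e-06 m²
R_1 = (1.76×10^-8)(13.6)/(8.920e-06) = 0.02684 Ω
Seg 2: A = 2.09 mm² = 2.090e-06 m²
R_2 = (2.66×10^-8)(54.2)/(2.090e-06) = 0.6898 Ω
Seg 3: A = π(1.29/2 mm)² = π(6.4500e-04 m)² = 1.307e-06 m²
R_3 = (1.76×10^-8)(32.6)/(1.307e-06) = 0.439 Ω
R_total = R_1 + R_2 + R_3 = 1.16 Ω

1.16 Ω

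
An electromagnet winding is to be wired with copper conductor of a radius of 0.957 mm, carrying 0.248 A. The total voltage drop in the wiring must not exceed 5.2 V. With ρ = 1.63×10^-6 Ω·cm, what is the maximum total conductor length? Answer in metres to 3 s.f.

3700 m

ρ = 1.63×10^-6 Ω·cm = 1.63×10^-8 Ω·m
A = πr² = π(9.5700e-04 m)² = 2.877e-06 m²
L_max = V_max·A/(1·ρI) = (5.2)(2.877e-06)/(1.63×10^-8×0.248) = 3700 m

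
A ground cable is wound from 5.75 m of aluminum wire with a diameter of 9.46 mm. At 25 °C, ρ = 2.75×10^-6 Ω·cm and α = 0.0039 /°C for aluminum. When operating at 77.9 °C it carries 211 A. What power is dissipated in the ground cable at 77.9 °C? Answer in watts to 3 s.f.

121 W

ρ = 2.75×10^-6 Ω·cm = 2.75×10^-8 Ω·m
A = π(d/2)² = π(4.7300e-03 m)² = 7.029e-05 m²
R₍25₎ = ρL/A = (2.75×10^-8)(5.75)/(7.029e-05) = 0.00225 Ω
R₍77.9₎ = R₍25₎(1 + αΔT) = 0.00225 × (1 + 0.0039×52.9) = 0.002714 Ω
P = I²R = (211)² × 0.002714 = 121 W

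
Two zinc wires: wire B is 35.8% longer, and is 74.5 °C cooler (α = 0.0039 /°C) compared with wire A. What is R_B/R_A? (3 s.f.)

R ∝ ρL/d² with ρ ∝ (1+αΔT), so R_B/R_A = (1 + 35.8/100) × (1 − 0.0039×74.5)
= 1.358 × 0.7095 = 0.963

0.963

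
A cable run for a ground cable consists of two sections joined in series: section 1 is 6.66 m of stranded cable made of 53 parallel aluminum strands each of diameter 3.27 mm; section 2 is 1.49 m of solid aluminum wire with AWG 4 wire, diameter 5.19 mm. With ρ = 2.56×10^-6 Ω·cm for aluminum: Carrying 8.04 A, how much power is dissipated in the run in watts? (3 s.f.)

ρ = 2.56×10^-6 Ω·cm = 2.56×10^-8 Ω·m
Section 1: A_strand = π(1.6350e-03)² = 8.398e-06 m²; R₁ = ρL/(N·A_s) = (2.56×10^-8)(6.66)/(53×8.398e-06) = 3.830×10^-4 Ω
Section 2: A = π(5.19/2 mm)² = π(2.5950e-03 m)² = 2.116e-05 m²
R₂ = (2.56×10^-8)(1.49)/(2.116e-05) = 0.001803 Ω
R = R₁ + R₂ = 0.002186 Ω
P = I²R = (8.04)² × 0.002186 = 0.141 W

0.141 W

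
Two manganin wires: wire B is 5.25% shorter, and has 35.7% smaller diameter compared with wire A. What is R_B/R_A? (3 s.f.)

2.29

R ∝ L/d², so R_B/R_A = (1 − 5.25/100) × (1 − 35.7/100)⁻²
= 0.9475 × 2.419 = 2.29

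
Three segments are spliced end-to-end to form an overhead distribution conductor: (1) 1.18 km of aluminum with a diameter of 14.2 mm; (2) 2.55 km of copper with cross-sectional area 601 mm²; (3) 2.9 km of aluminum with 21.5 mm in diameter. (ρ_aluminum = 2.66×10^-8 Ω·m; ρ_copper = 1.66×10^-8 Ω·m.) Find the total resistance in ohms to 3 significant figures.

Seg 1: A = π(d/2)² = π(7.1000e-03 m)² = 1.584e-04 m²
R_1 = (2.66×10^-8)(1180)/(1.584e-04) = 0.1982 Ω
Seg 2: A = 601 mm² = 6.010e-04 m²
R_2 = (1.66×10^-8)(2550)/(6.010e-04) = 0.07043 Ω
Seg 3: A = π(d/2)² = π(1.0750e-02 m)² = 3.631e-04 m²
R_3 = (2.66×10^-8)(2900)/(3.631e-04) = 0.2125 Ω
R_total = R_1 + R_2 + R_3 = 0.481 Ω

0.481 Ω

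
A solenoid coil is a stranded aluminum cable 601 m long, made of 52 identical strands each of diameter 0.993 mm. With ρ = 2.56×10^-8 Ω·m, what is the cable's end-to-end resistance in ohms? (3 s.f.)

0.382 Ω

A_strand = π(4.9650e-04 m)² = 7.744e-07 m²
R_strand = ρL/A = (2.56×10^-8)(601)/(7.744e-07) = 19.87 Ω
R_total = R_strand/N = 19.87/52 = 0.382 Ω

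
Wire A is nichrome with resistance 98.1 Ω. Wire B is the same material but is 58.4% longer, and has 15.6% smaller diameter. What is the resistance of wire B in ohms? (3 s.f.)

218 Ω

R ∝ L/d², so R_B/R_A = (1 + 58.4/100) × (1 − 15.6/100)⁻²
= 1.584 × 1.404 = 2.224
R_B = 2.224 × 98.1 = 218 Ω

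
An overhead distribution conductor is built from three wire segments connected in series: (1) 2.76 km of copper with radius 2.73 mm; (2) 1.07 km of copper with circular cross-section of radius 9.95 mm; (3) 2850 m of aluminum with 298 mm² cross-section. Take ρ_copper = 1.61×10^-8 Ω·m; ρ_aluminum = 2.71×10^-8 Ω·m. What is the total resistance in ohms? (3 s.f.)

Seg 1: A = πr² = π(2.7300e-03 m)² = 2.341e-05 m²
R_1 = (1.61×10^-8)(2760)/(2.341e-05) = 1.898 Ω
Seg 2: A = πr² = π(9.9500e-03 m)² = 3.110e-04 m²
R_2 = (1.61×10^-8)(1070)/(3.110e-04) = 0.05539 Ω
Seg 3: A = 298 mm² = 2.980e-04 m²
R_3 = (2.71×10^-8)(2850)/(2.980e-04) = 0.2592 Ω
R_total = R_1 + R_2 + R_3 = 2.21 Ω

2.21 Ω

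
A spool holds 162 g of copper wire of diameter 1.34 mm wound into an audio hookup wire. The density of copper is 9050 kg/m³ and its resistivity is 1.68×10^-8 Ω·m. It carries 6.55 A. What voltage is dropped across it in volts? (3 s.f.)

A = π(d/2)² = π(6.7000e-04 m)² = 1.4103e-06 m²
L = m/(density·A) = 0.162/(9050×1.4103e-06) = 12.69 m
R = ρL/A = (1.68×10^-8)(12.69)/(1.4103e-06) = 0.1512 Ω
V = IR = 6.55 × 0.1512 = 0.990 V

0.990 V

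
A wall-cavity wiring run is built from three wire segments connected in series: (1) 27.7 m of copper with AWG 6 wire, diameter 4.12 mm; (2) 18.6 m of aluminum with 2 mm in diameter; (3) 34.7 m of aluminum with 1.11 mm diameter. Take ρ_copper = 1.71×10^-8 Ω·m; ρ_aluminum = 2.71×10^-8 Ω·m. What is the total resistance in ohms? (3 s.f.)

1.17 Ω

Seg 1: A = π(4.12/2 mm)² = π(2.0600e-03 m)² = 1.333e-05 m²
R_1 = (1.71×10^-8)(27.7)/(1.333e-05) = 0.03553 Ω
Seg 2: A = π(d/2)² = π(1.0000e-03 m)² = 3.142e-06 m²
R_2 = (2.71×10^-8)(18.6)/(3.142e-06) = 0.1604 Ω
Seg 3: A = π(d/2)² = π(5.5500e-04 m)² = 9.677e-07 m²
R_3 = (2.71×10^-8)(34.7)/(9.677e-07) = 0.9718 Ω
R_total = R_1 + R_2 + R_3 = 1.17 Ω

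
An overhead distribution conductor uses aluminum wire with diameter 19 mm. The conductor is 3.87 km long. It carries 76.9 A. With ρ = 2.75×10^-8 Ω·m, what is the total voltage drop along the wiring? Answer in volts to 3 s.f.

28.9 V

A = π(d/2)² = π(9.5000e-03 m)² = 2.835e-04 m²
R = ρL/A = (2.75×10^-8)(3870)/(2.835e-04) = 0.3754 Ω
V = IR = 76.9 × 0.3754 = 28.9 V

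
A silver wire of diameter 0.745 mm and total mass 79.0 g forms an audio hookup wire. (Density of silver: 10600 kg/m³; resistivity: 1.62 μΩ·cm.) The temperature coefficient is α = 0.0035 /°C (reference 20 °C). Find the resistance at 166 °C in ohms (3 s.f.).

0.960 Ω

ρ = 1.62 μΩ·cm = 1.62×10^-8 Ω·m
A = π(d/2)² = π(3.7250e-04 m)² = 4.3592e-07 m²
L = m/(density·A) = 0.079/(10600×4.3592e-07) = 17.1 m
R = ρL/A = (1.62×10^-8)(17.1)/(4.3592e-07) = 0.6354 Ω
R(166 °C) = 0.6354 × (1 + 0.0035×146) = 0.960 Ω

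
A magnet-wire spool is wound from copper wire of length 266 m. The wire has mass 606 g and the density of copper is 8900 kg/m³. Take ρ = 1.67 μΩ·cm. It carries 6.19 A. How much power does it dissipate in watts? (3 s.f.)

ρ = 1.67 μΩ·cm = 1.67×10^-8 Ω·m
A = m/(density·L) = 0.606/(8900×266) = 2.5598e-07 m²
R = ρL/A = (1.67×10^-8)(266)/(2.5598e-07) = 17.35 Ω
P = I²R = (6.19)² × 17.35 = 665 W

665 W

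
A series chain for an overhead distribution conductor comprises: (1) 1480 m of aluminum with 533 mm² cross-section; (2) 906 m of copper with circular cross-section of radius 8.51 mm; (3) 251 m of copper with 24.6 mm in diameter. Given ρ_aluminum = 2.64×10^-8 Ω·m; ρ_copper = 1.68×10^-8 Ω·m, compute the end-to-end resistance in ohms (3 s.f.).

Seg 1: A = 533 mm² = 5.330e-04 m²
R_1 = (2.64×10^-8)(1480)/(5.330e-04) = 0.07331 Ω
Seg 2: A = πr² = π(8.5100e-03 m)² = 2.275e-04 m²
R_2 = (1.68×10^-8)(906)/(2.275e-04) = 0.0669 Ω
Seg 3: A = π(d/2)² = π(1.2300e-02 m)² = 4.753e-04 m²
R_3 = (1.68×10^-8)(251)/(4.753e-04) = 0.008872 Ω
R_total = R_1 + R_2 + R_3 = 0.149 Ω

0.149 Ω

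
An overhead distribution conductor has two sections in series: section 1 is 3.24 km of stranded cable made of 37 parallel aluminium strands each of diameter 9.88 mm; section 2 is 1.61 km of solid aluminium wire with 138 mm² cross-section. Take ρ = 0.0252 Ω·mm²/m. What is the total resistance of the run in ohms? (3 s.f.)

0.323 Ω

ρ = 0.0252 Ω·mm²/m = 2.52×10^-8 Ω·m
Section 1: A_strand = π(4.9400e-03)² = 7.667e-05 m²; R₁ = ρL/(N·A_s) = (2.52×10^-8)(3240)/(37×7.667e-05) = 0.02878 Ω
Section 2: A = 138 mm² = 1.380e-04 m²
R₂ = (2.52×10^-8)(1610)/(1.380e-04) = 0.294 Ω
R = R₁ + R₂ = 0.323 Ω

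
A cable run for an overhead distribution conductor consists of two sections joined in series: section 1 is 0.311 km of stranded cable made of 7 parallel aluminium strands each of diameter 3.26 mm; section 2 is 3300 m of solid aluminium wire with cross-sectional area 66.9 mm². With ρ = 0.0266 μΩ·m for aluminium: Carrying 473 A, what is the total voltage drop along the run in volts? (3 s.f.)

ρ = 0.0266 μΩ·m = 2.66×10^-8 Ω·m
Section 1: A_strand = π(1.6300e-03)² = 8.347e-06 m²; R₁ = ρL/(N·A_s) = (2.66×10^-8)(311)/(7×8.347e-06) = 0.1416 Ω
Section 2: A = 66.9 mm² = 6.690e-05 m²
R₂ = (2.66×10^-8)(3300)/(6.690e-05) = 1.312 Ω
R = R₁ + R₂ = 1.454 Ω
V = IR = 473 × 1.454 = 688 V

688 V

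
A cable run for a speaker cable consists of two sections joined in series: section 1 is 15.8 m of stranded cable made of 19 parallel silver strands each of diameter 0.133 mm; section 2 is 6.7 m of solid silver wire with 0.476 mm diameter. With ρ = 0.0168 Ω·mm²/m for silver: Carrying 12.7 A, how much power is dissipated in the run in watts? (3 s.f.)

264 W

ρ = 0.0168 Ω·mm²/m = 1.68×10^-8 Ω·m
Section 1: A_strand = π(6.6500e-05)² = 1.389e-08 m²; R₁ = ρL/(N·A_s) = (1.68×10^-8)(15.8)/(19×1.389e-08) = 1.006 Ω
Section 2: A = π(d/2)² = π(2.3800e-04 m)² = 1.780e-07 m²
R₂ = (1.68×10^-8)(6.7)/(1.780e-07) = 0.6325 Ω
R = R₁ + R₂ = 1.638 Ω
P = I²R = (12.7)² × 1.638 = 264 W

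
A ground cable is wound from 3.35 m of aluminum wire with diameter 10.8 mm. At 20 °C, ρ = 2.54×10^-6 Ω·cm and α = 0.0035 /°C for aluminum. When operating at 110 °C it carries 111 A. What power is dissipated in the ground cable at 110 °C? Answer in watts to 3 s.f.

ρ = 2.54×10^-6 Ω·cm = 2.54×10^-8 Ω·m
A = π(d/2)² = π(5.4000e-03 m)² = 9.161e-05 m²
R₍20₎ = ρL/A = (2.54×10^-8)(3.35)/(9.161e-05) = 9.288×10^-4 Ω
R₍110₎ = R₍20₎(1 + αΔT) = 9.288×10^-4 × (1 + 0.0035×90) = 0.001221 Ω
P = I²R = (111)² × 0.001221 = 15.0 W

15.0 W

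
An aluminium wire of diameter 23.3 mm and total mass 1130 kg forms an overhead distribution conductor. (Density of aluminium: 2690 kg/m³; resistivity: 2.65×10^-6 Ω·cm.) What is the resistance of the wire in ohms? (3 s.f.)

0.0612 Ω

ρ = 2.65×10^-6 Ω·cm = 2.65×10^-8 Ω·m
A = π(d/2)² = π(1.1650e-02 m)² = 4.2638e-04 m²
L = m/(density·A) = 1130/(2690×4.2638e-04) = 985.2 m
R = ρL/A = (2.65×10^-8)(985.2)/(4.2638e-04) = 0.0612 Ω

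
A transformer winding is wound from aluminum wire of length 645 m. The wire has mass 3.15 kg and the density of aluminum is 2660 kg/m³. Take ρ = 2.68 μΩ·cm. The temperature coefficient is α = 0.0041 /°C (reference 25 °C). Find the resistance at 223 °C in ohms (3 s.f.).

17.1 Ω

ρ = 2.68 μΩ·cm = 2.68×10^-8 Ω·m
A = m/(density·L) = 3.15/(2660×645) = 1.8360e-06 m²
R = ρL/A = (2.68×10^-8)(645)/(1.8360e-06) = 9.415 Ω
R(223 °C) = 9.415 × (1 + 0.0041×198) = 17.1 Ω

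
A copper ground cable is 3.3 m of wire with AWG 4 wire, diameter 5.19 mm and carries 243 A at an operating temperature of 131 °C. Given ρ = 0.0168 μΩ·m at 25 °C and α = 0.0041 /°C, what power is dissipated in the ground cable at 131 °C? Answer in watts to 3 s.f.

ρ = 0.0168 μΩ·m = 1.68×10^-8 Ω·m
A = π(5.19/2 mm)² = π(2.5950e-03 m)² = 2.116e-05 m²
R₍25₎ = ρL/A = (1.68×10^-8)(3.3)/(2.116e-05) = 0.002621 Ω
R₍131₎ = R₍25₎(1 + αΔT) = 0.002621 × (1 + 0.0041×106) = 0.003759 Ω
P = I²R = (243)² × 0.003759 = 222 W

222 W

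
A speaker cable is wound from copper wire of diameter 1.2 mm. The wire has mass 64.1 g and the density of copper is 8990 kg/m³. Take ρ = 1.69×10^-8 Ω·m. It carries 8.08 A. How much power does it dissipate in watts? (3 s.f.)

6.15 W

A = π(d/2)² = π(6.0000e-04 m)² = 1.1310e-06 m²
L = m/(density·A) = 0.0641/(8990×1.1310e-06) = 6.304 m
R = ρL/A = (1.69×10^-8)(6.304)/(1.1310e-06) = 0.09421 Ω
P = I²R = (8.08)² × 0.09421 = 6.15 W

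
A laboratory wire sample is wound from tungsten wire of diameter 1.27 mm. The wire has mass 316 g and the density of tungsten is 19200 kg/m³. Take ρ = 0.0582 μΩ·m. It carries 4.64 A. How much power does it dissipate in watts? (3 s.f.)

12.9 W

ρ = 0.0582 μΩ·m = 5.82×10^-8 Ω·m
A = π(d/2)² = π(6.3500e-04 m)² = 1.2668e-06 m²
L = m/(density·A) = 0.316/(19200×1.2668e-06) = 12.99 m
R = ρL/A = (5.82×10^-8)(12.99)/(1.2668e-06) = 0.5969 Ω
P = I²R = (4.64)² × 0.5969 = 12.9 W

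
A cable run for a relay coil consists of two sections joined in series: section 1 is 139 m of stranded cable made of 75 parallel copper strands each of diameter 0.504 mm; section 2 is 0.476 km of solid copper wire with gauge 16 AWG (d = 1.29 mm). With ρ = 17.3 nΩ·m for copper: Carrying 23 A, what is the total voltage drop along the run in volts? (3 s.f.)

ρ = 17.3 nΩ·m = 1.73×10^-8 Ω·m
Section 1: A_strand = π(2.5200e-04)² = 1.995e-07 m²; R₁ = ρL/(N·A_s) = (1.73×10^-8)(139)/(75×1.995e-07) = 0.1607 Ω
Section 2: A = π(1.29/2 mm)² = π(6.4500e-04 m)² = 1.307e-06 m²
R₂ = (1.73×10^-8)(476)/(1.307e-06) = 6.301 Ω
R = R₁ + R₂ = 6.461 Ω
V = IR = 23 × 6.461 = 149 V

149 V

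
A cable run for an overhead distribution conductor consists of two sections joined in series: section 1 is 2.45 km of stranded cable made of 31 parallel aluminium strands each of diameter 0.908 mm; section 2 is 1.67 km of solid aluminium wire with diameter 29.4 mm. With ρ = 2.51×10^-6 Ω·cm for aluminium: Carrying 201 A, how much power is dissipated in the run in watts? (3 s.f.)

ρ = 2.51×10^-6 Ω·cm = 2.51×10^-8 Ω·m
Section 1: A_strand = π(4.5400e-04)² = 6.475e-07 m²; R₁ = ρL/(N·A_s) = (2.51×10^-8)(2450)/(31×6.475e-07) = 3.063 Ω
Section 2: A = π(d/2)² = π(1.4700e-02 m)² = 6.789e-04 m²
R₂ = (2.51×10^-8)(1670)/(6.789e-04) = 0.06175 Ω
R = R₁ + R₂ = 3.125 Ω
P = I²R = (201)² × 3.125 = 1.26×10^5 W

1.26×10^5 W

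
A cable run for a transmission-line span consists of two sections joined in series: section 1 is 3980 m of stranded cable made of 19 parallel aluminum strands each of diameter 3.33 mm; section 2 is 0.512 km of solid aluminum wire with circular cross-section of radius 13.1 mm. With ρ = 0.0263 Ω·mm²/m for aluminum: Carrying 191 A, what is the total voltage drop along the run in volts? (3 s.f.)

ρ = 0.0263 Ω·mm²/m = 2.63×10^-8 Ω·m
Section 1: A_strand = π(1.6650e-03)² = 8.709e-06 m²; R₁ = ρL/(N·A_s) = (2.63×10^-8)(3980)/(19×8.709e-06) = 0.6326 Ω
Section 2: A = πr² = π(1.3100e-02 m)² = 5.391e-04 m²
R₂ = (2.63×10^-8)(512)/(5.391e-04) = 0.02498 Ω
R = R₁ + R₂ = 0.6575 Ω
V = IR = 191 × 0.6575 = 126 V

126 V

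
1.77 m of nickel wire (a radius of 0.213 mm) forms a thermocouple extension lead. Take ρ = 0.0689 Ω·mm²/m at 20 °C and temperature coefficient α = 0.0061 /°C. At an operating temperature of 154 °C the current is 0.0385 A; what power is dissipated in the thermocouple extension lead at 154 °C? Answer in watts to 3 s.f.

ρ = 0.0689 Ω·mm²/m = 6.89×10^-8 Ω·m
A = πr² = π(2.1300e-04 m)² = 1.425e-07 m²
R₍20₎ = ρL/A = (6.89×10^-8)(1.77)/(1.425e-07) = 0.8556 Ω
R₍154₎ = R₍20₎(1 + αΔT) = 0.8556 × (1 + 0.0061×134) = 1.555 Ω
P = I²R = (0.0385)² × 1.555 = 0.00230 W

0.00230 W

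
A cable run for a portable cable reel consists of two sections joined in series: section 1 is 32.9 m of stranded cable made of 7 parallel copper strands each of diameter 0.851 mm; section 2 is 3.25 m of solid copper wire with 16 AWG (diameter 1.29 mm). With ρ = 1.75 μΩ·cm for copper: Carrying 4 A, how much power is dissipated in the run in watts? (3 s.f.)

3.01 W

ρ = 1.75 μΩ·cm = 1.75×10^-8 Ω·m
Section 1: A_strand = π(4.2550e-04)² = 5.688e-07 m²; R₁ = ρL/(N·A_s) = (1.75×10^-8)(32.9)/(7×5.688e-07) = 0.1446 Ω
Section 2: A = π(1.29/2 mm)² = π(6.4500e-04 m)² = 1.307e-06 m²
R₂ = (1.75×10^-8)(3.25)/(1.307e-06) = 0.04352 Ω
R = R₁ + R₂ = 0.1881 Ω
P = I²R = (4)² × 0.1881 = 3.01 W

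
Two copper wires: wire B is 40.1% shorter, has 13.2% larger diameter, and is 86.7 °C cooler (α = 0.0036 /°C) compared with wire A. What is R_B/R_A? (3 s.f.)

0.322

R ∝ ρL/d² with ρ ∝ (1+αΔT), so R_B/R_A = (1 − 40.1/100) × (1 + 13.2/100)⁻² × (1 − 0.0036×86.7)
= 0.599 × 0.7804 × 0.6879 = 0.322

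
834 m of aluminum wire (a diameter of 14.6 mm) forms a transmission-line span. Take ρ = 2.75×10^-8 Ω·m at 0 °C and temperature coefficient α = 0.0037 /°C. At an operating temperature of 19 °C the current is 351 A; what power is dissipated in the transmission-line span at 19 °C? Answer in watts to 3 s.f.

A = π(d/2)² = π(7.3000e-03 m)² = 1.674e-04 m²
R₍0₎ = ρL/A = (2.75×10^-8)(834)/(1.674e-04) = 0.137 Ω
R₍19₎ = R₍0₎(1 + αΔT) = 0.137 × (1 + 0.0037×19) = 0.1466 Ω
P = I²R = (351)² × 0.1466 = 18100 W

18100 W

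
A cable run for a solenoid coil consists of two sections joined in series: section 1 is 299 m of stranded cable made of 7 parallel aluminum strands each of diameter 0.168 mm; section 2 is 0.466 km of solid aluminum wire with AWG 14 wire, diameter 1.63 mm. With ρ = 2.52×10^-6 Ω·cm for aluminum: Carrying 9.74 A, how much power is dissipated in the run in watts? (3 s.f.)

ρ = 2.52×10^-6 Ω·cm = 2.52×10^-8 Ω·m
Section 1: A_strand = π(8.4000e-05)² = 2.217e-08 m²; R₁ = ρL/(N·A_s) = (2.52×10^-8)(299)/(7×2.217e-08) = 48.56 Ω
Section 2: A = π(1.63/2 mm)² = π(8.1500e-04 m)² = 2.087e-06 m²
R₂ = (2.52×10^-8)(466)/(2.087e-06) = 5.628 Ω
R = R₁ + R₂ = 54.19 Ω
P = I²R = (9.74)² × 54.19 = 5140 W

5140 W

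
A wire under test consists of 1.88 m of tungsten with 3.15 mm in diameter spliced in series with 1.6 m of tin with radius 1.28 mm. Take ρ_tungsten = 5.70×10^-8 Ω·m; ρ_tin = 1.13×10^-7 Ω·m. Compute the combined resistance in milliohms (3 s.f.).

Segment 1: A = π(d/2)² = π(1.5750e-03 m)² = 7.793e-06 m²
R₁ = ρL/A = (5.70×10^-8)(1.88)/(7.793e-06) = 0.01375 Ω
Segment 2: A = πr² = π(1.2800e-03 m)² = 5.147e-06 m²
R₂ = (1.13×10^-7)(1.6)/(5.147e-06) = 0.03513 Ω
R = R₁ + R₂ = 48.9 mΩ

48.9 mΩ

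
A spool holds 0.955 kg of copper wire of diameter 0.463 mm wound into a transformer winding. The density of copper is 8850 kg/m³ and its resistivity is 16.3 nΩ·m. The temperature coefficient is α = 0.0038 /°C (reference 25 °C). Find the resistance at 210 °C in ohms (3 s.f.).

ρ = 16.3 nΩ·m = 1.63×10^-8 Ω·m
A = π(d/2)² = π(2.3150e-04 m)² = 1.6837e-07 m²
L = m/(density·A) = 0.955/(8850×1.6837e-07) = 640.9 m
R = ρL/A = (1.63×10^-8)(640.9)/(1.6837e-07) = 62.05 Ω
R(210 °C) = 62.05 × (1 + 0.0038×185) = 106 Ω

106 Ω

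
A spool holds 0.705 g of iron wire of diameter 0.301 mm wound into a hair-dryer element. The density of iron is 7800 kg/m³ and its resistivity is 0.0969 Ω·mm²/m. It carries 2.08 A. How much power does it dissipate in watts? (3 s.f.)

7.48 W

ρ = 0.0969 Ω·mm²/m = 9.69×10^-8 Ω·m
A = π(d/2)² = π(1.5050e-04 m)² = 7.1158e-08 m²
L = m/(density·A) = 7.050×10^-4/(7800×7.1158e-08) = 1.27 m
R = ρL/A = (9.69×10^-8)(1.27)/(7.1158e-08) = 1.73 Ω
P = I²R = (2.08)² × 1.73 = 7.48 W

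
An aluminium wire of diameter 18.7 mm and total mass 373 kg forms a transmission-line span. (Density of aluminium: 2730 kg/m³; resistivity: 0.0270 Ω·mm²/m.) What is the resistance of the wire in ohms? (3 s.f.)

ρ = 0.0270 Ω·mm²/m = 2.70×10^-8 Ω·m
A = π(d/2)² = π(9.3500e-03 m)² = 2.7465e-04 m²
L = m/(density·A) = 373/(2730×2.7465e-04) = 497.5 m
R = ρL/A = (2.70×10^-8)(497.5)/(2.7465e-04) = 0.0489 Ω

0.0489 Ω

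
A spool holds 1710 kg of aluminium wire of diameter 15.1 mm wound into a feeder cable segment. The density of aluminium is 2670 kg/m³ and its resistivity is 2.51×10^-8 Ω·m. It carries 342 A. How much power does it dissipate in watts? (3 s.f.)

A = π(d/2)² = π(7.5500e-03 m)² = 1.7908e-04 m²
L = m/(density·A) = 1710/(2670×1.7908e-04) = 3576 m
R = ρL/A = (2.51×10^-8)(3576)/(1.7908e-04) = 0.5013 Ω
P = I²R = (342)² × 0.5013 = 58600 W

58600 W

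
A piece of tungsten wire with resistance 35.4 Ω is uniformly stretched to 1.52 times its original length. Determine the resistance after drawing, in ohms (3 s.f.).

Volume constant ⇒ A' = A/k with k = 1.52. R' = ρ(kL)/(A/k) = k²R.
R' = 2.31 × 35.4 = 81.8 Ω

81.8 Ω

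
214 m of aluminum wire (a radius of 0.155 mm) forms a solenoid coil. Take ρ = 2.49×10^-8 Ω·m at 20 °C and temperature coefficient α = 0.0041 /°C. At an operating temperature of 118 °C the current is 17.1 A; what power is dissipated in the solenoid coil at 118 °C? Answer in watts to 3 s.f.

28900 W

A = πr² = π(1.5500e-04 m)² = 7.548e-08 m²
R₍20₎ = ρL/A = (2.49×10^-8)(214)/(7.548e-08) = 70.6 Ω
R₍118₎ = R₍20₎(1 + αΔT) = 70.6 × (1 + 0.0041×98) = 98.97 Ω
P = I²R = (17.1)² × 98.97 = 28900 W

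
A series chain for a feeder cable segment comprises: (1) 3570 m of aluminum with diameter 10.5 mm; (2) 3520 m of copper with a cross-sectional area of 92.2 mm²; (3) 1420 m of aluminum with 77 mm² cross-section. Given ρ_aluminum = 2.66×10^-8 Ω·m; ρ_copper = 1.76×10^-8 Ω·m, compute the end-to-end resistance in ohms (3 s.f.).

2.26 Ω

Seg 1: A = π(d/2)² = π(5.2500e-03 m)² = 8.659e-05 m²
R_1 = (2.66×10^-8)(3570)/(8.659e-05) = 1.097 Ω
Seg 2: A = 92.2 mm² = 9.220e-05 m²
R_2 = (1.76×10^-8)(3520)/(9.220e-05) = 0.6719 Ω
Seg 3: A = 77 mm² = 7.700e-05 m²
R_3 = (2.66×10^-8)(1420)/(7.700e-05) = 0.4905 Ω
R_total = R_1 + R_2 + R_3 = 2.26 Ω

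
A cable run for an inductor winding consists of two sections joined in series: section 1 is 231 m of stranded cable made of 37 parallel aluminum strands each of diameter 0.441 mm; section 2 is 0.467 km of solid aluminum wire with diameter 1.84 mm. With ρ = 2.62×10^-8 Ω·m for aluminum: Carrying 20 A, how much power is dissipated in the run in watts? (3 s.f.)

Section 1: A_strand = π(2.2050e-04)² = 1.527e-07 m²; R₁ = ρL/(N·A_s) = (2.62×10^-8)(231)/(37×1.527e-07) = 1.071 Ω
Section 2: A = π(d/2)² = π(9.2000e-04 m)² = 2.659e-06 m²
R₂ = (2.62×10^-8)(467)/(2.659e-06) = 4.601 Ω
R = R₁ + R₂ = 5.672 Ω
P = I²R = (20)² × 5.672 = 2270 W

2270 W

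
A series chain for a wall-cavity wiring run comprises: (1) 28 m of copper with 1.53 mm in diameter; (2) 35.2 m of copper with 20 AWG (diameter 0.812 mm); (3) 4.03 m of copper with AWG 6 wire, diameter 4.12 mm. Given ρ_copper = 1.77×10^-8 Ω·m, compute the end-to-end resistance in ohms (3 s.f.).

Seg 1: A = π(d/2)² = π(7.6500e-04 m)² = 1.839e-06 m²
R_1 = (1.77×10^-8)(28)/(1.839e-06) = 0.2696 Ω
Seg 2: A = π(0.812/2 mm)² = π(4.0600e-04 m)² = 5.178e-07 m²
R_2 = (1.77×10^-8)(35.2)/(5.178e-07) = 1.203 Ω
Seg 3: A = π(4.12/2 mm)² = π(2.0600e-03 m)² = 1.333e-05 m²
R_3 = (1.77×10^-8)(4.03)/(1.333e-05) = 0.00535 Ω
R_total = R_1 + R_2 + R_3 = 1.48 Ω

1.48 Ω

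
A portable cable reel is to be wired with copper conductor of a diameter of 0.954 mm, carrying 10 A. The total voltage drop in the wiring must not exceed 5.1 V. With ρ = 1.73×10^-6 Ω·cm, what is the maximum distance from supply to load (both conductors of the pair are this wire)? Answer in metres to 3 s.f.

ρ = 1.73×10^-6 Ω·cm = 1.73×10^-8 Ω·m
A = π(d/2)² = π(4.7700e-04 m)² = 7.148e-07 m²
L_max = V_max·A/(2·ρI) = (5.1)(7.148e-07)/(2×1.73×10^-8×10) = 10.5 m

10.5 m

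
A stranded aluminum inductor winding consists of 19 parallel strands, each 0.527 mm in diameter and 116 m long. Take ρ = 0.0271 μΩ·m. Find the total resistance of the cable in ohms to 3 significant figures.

ρ = 0.0271 μΩ·m = 2.71×10^-8 Ω·m
A_strand = π(2.6350e-04 m)² = 2.181e-07 m²
R_strand = ρL/A = (2.71×10^-8)(116)/(2.181e-07) = 14.41 Ω
R_total = R_strand/N = 14.41/19 = 0.759 Ω

0.759 Ω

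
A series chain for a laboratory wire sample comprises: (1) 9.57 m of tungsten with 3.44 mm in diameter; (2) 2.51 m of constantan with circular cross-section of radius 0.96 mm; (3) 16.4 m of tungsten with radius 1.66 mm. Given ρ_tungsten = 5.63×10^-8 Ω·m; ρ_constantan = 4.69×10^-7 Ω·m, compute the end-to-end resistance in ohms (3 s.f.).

Seg 1: A = π(d/2)² = π(1.7200e-03 m)² = 9.294e-06 m²
R_1 = (5.63×10^-8)(9.57)/(9.294e-06) = 0.05797 Ω
Seg 2: A = πr² = π(9.6000e-04 m)² = 2.895e-06 m²
R_2 = (4.69×10^-7)(2.51)/(2.895e-06) = 0.4066 Ω
Seg 3: A = πr² = π(1.6600e-03 m)² = 8.657e-06 m²
R_3 = (5.63×10^-8)(16.4)/(8.657e-06) = 0.1067 Ω
R_total = R_1 + R_2 + R_3 = 0.571 Ω

0.571 Ω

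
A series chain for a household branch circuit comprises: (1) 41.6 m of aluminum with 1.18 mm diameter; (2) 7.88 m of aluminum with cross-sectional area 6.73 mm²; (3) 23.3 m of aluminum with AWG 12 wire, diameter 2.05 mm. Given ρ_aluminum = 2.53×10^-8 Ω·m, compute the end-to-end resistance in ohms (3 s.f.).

1.17 Ω

Seg 1: A = π(d/2)² = π(5.9000e-04 m)² = 1.094e-06 m²
R_1 = (2.53×10^-8)(41.6)/(1.094e-06) = 0.9624 Ω
Seg 2: A = 6.73 mm² = 6.730e-06 m²
R_2 = (2.53×10^-8)(7.88)/(6.730e-06) = 0.02962 Ω
Seg 3: A = π(2.05/2 mm)² = π(1.0250e-03 m)² = 3.301e-06 m²
R_3 = (2.53×10^-8)(23.3)/(3.301e-06) = 0.1786 Ω
R_total = R_1 + R_2 + R_3 = 1.17 Ω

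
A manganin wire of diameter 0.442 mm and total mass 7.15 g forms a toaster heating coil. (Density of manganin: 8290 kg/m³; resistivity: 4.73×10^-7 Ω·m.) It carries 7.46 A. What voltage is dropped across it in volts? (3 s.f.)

129 V

A = π(d/2)² = π(2.2100e-04 m)² = 1.5344e-07 m²
L = m/(density·A) = 0.00715/(8290×1.5344e-07) = 5.621 m
R = ρL/A = (4.73×10^-7)(5.621)/(1.5344e-07) = 17.33 Ω
V = IR = 7.46 × 17.33 = 129 V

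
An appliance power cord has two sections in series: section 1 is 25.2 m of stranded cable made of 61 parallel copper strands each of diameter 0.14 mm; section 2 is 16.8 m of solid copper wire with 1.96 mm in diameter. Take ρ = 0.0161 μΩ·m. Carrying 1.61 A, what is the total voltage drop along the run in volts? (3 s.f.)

ρ = 0.0161 μΩ·m = 1.61×10^-8 Ω·m
Section 1: A_strand = π(7.0000e-05)² = 1.539e-08 m²; R₁ = ρL/(N·A_s) = (1.61×10^-8)(25.2)/(61×1.539e-08) = 0.4321 Ω
Section 2: A = π(d/2)² = π(9.8000e-04 m)² = 3.017e-06 m²
R₂ = (1.61×10^-8)(16.8)/(3.017e-06) = 0.08965 Ω
R = R₁ + R₂ = 0.5217 Ω
V = IR = 1.61 × 0.5217 = 0.840 V

0.840 V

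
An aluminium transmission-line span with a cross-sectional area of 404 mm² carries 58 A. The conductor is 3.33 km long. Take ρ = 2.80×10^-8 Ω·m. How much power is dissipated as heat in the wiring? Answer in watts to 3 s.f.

A = 404 mm² = 4.040e-04 m²
R = ρL/A = (2.80×10^-8)(3330)/(4.040e-04) = 0.2308 Ω
P = I²R = (58)² × 0.2308 = 776 W

776 W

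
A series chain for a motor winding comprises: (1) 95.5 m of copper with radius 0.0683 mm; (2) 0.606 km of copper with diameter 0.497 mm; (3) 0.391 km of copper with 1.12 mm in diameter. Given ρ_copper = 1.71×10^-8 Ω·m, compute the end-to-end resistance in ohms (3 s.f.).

172 Ω

Seg 1: A = πr² = π(6.8300e-05 m)² = 1.466e-08 m²
R_1 = (1.71×10^-8)(95.5)/(1.466e-08) = 111.4 Ω
Seg 2: A = π(d/2)² = π(2.4850e-04 m)² = 1.940e-07 m²
R_2 = (1.71×10^-8)(606)/(1.940e-07) = 53.42 Ω
Seg 3: A = π(d/2)² = π(5.6000e-04 m)² = 9.852e-07 m²
R_3 = (1.71×10^-8)(391)/(9.852e-07) = 6.787 Ω
R_total = R_1 + R_2 + R_3 = 172 Ω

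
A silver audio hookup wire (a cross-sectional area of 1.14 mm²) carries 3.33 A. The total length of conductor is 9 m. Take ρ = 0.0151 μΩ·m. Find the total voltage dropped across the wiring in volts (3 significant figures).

0.397 V

ρ = 0.0151 μΩ·m = 1.51×10^-8 Ω·m
A = 1.14 mm² = 1.140e-06 m²
R = ρL/A = (1.51×10^-8)(9)/(1.140e-06) = 0.1192 Ω
V = IR = 3.33 × 0.1192 = 0.397 V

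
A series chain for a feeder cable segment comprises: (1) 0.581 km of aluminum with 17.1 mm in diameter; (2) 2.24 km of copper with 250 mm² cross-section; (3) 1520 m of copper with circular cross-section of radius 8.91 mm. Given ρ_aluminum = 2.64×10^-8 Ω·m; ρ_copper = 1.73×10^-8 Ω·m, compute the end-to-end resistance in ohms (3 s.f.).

Seg 1: A = π(d/2)² = π(8.5500e-03 m)² = 2.297e-04 m²
R_1 = (2.64×10^-8)(581)/(2.297e-04) = 0.06679 Ω
Seg 2: A = 250 mm² = 2.500e-04 m²
R_2 = (1.73×10^-8)(2240)/(2.500e-04) = 0.155 Ω
Seg 3: A = πr² = π(8.9100e-03 m)² = 2.494e-04 m²
R_3 = (1.73×10^-8)(1520)/(2.494e-04) = 0.1054 Ω
R_total = R_1 + R_2 + R_3 = 0.327 Ω

0.327 Ω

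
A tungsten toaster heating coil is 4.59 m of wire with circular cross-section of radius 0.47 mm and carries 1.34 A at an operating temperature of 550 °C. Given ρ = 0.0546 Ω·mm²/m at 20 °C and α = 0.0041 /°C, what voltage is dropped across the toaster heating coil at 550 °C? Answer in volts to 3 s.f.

ρ = 0.0546 Ω·mm²/m = 5.46×10^-8 Ω·m
A = πr² = π(4.7000e-04 m)² = 6.940e-07 m²
R₍20₎ = ρL/A = (5.46×10^-8)(4.59)/(6.940e-07) = 0.3611 Ω
R₍550₎ = R₍20₎(1 + αΔT) = 0.3611 × (1 + 0.0041×530) = 1.146 Ω
V = IR = 1.34 × 1.146 = 1.54 V

1.54 V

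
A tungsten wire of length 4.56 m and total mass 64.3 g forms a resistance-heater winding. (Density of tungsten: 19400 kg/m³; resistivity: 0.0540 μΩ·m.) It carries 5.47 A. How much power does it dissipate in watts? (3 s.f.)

ρ = 0.0540 μΩ·m = 5.40×10^-8 Ω·m
A = m/(density·L) = 0.0643/(19400×4.56) = 7.2685e-07 m²
R = ρL/A = (5.40×10^-8)(4.56)/(7.2685e-07) = 0.3388 Ω
P = I²R = (5.47)² × 0.3388 = 10.1 W

10.1 W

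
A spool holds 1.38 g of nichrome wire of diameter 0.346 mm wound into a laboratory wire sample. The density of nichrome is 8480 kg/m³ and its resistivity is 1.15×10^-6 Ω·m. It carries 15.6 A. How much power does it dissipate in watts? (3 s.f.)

5150 W

A = π(d/2)² = π(1.7300e-04 m)² = 9.4025e-08 m²
L = m/(density·A) = 0.00138/(8480×9.4025e-08) = 1.731 m
R = ρL/A = (1.15×10^-6)(1.731)/(9.4025e-08) = 21.17 Ω
P = I²R = (15.6)² × 21.17 = 5150 W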